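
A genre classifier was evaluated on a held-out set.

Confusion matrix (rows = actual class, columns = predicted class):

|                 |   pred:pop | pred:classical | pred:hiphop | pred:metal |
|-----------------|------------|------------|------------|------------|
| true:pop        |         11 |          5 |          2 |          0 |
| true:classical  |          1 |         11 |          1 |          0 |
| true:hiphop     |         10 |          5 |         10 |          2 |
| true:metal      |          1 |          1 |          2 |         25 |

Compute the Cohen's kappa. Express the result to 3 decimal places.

0.541

Observed agreement pₒ = trace/N = 57/87 = 0.6552
Expected agreement pₑ = Σ (rowᵢ·colᵢ)/N² = (18·23 + 13·22 + 27·15 + 29·27)/87² = 0.2494
κ = (pₒ − pₑ)/(1 − pₑ) = (0.6552 − 0.2494)/(1 − 0.2494) = 0.541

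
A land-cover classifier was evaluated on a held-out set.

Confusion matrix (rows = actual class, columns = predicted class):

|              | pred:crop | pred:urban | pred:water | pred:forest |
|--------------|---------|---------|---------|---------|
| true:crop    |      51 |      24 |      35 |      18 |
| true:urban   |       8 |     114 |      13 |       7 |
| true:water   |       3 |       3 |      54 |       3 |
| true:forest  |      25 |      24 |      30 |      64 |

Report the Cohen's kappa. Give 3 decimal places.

Observed agreement pₒ = trace/N = 283/476 = 0.5945
Expected agreement pₑ = Σ (rowᵢ·colᵢ)/N² = (128·87 + 142·165 + 63·132 + 143·92)/476² = 0.2473
κ = (pₒ − pₑ)/(1 − pₑ) = (0.5945 − 0.2473)/(1 − 0.2473) = 0.461

0.461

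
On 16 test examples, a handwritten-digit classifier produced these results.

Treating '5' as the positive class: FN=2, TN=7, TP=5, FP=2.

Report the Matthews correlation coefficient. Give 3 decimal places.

MCC = (TP·TN − FP·FN) / √((TP+FP)(TP+FN)(TN+FP)(TN+FN))
Numerator = 5·7 − 2·2 = 31
Denominator = √(7·7·9·9) = √3969 = 63.0000
MCC = 31 / 63.0000 = 0.492

0.492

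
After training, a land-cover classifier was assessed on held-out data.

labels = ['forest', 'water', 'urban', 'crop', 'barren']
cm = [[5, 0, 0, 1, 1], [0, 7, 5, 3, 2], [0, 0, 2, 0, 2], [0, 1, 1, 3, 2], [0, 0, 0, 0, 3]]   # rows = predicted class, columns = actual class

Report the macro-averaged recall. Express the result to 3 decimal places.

Per-class recall (TP/(TP+FN)):
  forest: TP=5, FN=0+0+0+0=0 → 5/5 = 1.0000
  water: TP=7, FN=0+0+1+0=1 → 7/8 = 0.8750
  urban: TP=2, FN=0+5+1+0=6 → 2/8 = 0.2500
  crop: TP=3, FN=1+3+0+0=4 → 3/7 = 0.4286
  barren: TP=3, FN=1+2+2+2=7 → 3/10 = 0.3000
Macro-recall = mean = (1.0000 + 0.8750 + 0.2500 + 0.4286 + 0.3000) / 5 = 0.571

0.571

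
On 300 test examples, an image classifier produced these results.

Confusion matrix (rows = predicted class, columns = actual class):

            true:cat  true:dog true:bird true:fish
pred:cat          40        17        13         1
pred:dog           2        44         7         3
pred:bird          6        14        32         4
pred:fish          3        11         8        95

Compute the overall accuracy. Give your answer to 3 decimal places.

Accuracy = trace / total = (40+44+32+95=211) / 300 = 211/300 = 0.703

0.703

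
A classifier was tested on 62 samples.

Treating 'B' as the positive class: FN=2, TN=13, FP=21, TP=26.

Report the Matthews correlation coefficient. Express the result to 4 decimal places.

0.3613

MCC = (TP·TN − FP·FN) / √((TP+FP)(TP+FN)(TN+FP)(TN+FN))
Numerator = 26·13 − 21·2 = 296
Denominator = √(47·28·34·15) = √671160 = 819.2436
MCC = 296 / 819.2436 = 0.3613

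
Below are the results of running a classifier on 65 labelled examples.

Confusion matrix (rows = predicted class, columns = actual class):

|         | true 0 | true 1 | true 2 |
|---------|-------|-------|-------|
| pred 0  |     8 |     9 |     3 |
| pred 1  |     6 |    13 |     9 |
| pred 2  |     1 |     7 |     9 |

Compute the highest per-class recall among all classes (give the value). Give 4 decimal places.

Per-class recall (TP/(TP+FN)):
  0: TP=8, FN=6+1=7 → 8/15 = 0.53333
  1: TP=13, FN=9+7=16 → 13/29 = 0.44828
  2: TP=9, FN=3+9=12 → 9/21 = 0.42857
Highest is class '0' with recall = 0.5333.

0.5333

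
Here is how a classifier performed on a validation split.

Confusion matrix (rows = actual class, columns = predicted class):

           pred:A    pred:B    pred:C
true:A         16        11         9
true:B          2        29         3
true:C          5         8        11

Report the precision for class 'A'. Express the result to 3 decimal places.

One-vs-rest for 'A': TP = diagonal; FP = other classes predicted 'A'; FN = 'A' predicted as other.
precision = TP/(TP+FP).
A: TP=16, FP=2+5=7 → 16/23 = 0.6957

0.696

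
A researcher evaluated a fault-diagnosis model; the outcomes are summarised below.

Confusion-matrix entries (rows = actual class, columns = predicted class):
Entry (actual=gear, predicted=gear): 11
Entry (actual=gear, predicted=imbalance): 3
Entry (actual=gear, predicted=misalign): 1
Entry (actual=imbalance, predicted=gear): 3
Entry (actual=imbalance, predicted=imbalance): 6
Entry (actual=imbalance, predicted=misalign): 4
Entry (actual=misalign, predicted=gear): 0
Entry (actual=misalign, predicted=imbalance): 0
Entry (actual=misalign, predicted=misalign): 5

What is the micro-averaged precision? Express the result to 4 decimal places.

Micro-averaging pools counts across classes: ΣTP=22, ΣFP=11, ΣFN=11.
Micro-precision = TP/(TP+FP) on pooled counts = 0.6667 (equals overall accuracy in single-label multiclass).

0.6667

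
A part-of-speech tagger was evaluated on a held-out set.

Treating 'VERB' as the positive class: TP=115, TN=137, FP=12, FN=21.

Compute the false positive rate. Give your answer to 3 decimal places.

0.081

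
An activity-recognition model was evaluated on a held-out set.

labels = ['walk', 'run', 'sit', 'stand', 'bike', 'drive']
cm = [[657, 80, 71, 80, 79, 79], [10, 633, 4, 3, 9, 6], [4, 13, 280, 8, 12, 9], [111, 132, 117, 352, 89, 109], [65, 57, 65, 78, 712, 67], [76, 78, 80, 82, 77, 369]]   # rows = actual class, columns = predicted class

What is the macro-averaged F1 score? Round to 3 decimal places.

Per-class F1 score (2·TP/(2·TP+FP+FN)):
  walk: TP=657, FP=10+4+111+65+76=266, FN=80+71+80+79+79=389 → 1314/1969 = 0.6673
  run: TP=633, FP=80+13+132+57+78=360, FN=10+4+3+9+6=32 → 1266/1658 = 0.7636
  sit: TP=280, FP=71+4+117+65+80=337, FN=4+13+8+12+9=46 → 560/943 = 0.5938
  stand: TP=352, FP=80+3+8+78+82=251, FN=111+132+117+89+109=558 → 704/1513 = 0.4653
  bike: TP=712, FP=79+9+12+89+77=266, FN=65+57+65+78+67=332 → 1424/2022 = 0.7043
  drive: TP=369, FP=79+6+9+109+67=270, FN=76+78+80+82+77=393 → 738/1401 = 0.5268
Macro-F1 score = mean = (0.6673 + 0.7636 + 0.5938 + 0.4653 + 0.7043 + 0.5268) / 6 = 0.620

0.620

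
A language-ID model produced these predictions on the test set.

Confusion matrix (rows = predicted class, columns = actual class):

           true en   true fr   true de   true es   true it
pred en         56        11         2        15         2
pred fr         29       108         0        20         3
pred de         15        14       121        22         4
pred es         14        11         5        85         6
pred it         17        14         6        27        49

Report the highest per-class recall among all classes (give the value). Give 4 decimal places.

Per-class recall (TP/(TP+FN)):
  en: TP=56, FN=29+15+14+17=75 → 56/131 = 0.42748
  fr: TP=108, FN=11+14+11+14=50 → 108/158 = 0.68354
  de: TP=121, FN=2+0+5+6=13 → 121/134 = 0.90299
  es: TP=85, FN=15+20+22+27=84 → 85/169 = 0.50296
  it: TP=49, FN=2+3+4+6=15 → 49/64 = 0.76563
Highest is class 'de' with recall = 0.9030.

0.9030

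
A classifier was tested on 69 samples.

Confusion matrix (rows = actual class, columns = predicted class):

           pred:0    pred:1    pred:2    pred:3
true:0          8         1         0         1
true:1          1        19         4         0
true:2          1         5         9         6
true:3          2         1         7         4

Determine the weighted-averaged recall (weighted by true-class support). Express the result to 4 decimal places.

0.5797

Per-class recall (TP/(TP+FN)):
  0: TP=8, FN=1+0+1=2 → 8/10 = 0.80000
  1: TP=19, FN=1+4+0=5 → 19/24 = 0.79167
  2: TP=9, FN=1+5+6=12 → 9/21 = 0.42857
  3: TP=4, FN=2+1+7=10 → 4/14 = 0.28571
Weighted-recall = Σ (supportᵢ/N)·recallᵢ with N=69: (10/69)·0.80000 + (24/69)·0.79167 + (21/69)·0.42857 + (14/69)·0.28571 = 0.5797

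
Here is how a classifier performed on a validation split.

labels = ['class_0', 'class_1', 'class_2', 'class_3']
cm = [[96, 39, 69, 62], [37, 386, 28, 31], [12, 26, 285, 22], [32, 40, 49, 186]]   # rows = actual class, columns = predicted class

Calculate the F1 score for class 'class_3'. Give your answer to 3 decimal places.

0.612

F1 score = 2·TP/(2·TP+FP+FN).
class_3: TP=186, FP=62+31+22=115, FN=32+40+49=121 → 372/608 = 0.6118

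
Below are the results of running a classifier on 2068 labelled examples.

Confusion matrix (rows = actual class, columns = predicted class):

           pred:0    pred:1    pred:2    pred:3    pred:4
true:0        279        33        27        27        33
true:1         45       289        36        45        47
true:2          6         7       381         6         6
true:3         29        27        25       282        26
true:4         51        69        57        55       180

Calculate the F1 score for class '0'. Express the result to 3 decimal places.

Take TP from the diagonal, FP from the rest of the '0' prediction marginal, FN from the rest of the '0' actual marginal.
F1 score = 2·TP/(2·TP+FP+FN).
0: TP=279, FP=45+6+29+51=131, FN=33+27+27+33=120 → 558/809 = 0.6897

0.690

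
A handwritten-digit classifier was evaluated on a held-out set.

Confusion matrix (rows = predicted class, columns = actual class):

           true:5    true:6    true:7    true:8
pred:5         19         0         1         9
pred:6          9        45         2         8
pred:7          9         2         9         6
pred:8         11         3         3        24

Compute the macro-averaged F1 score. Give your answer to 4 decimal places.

0.5669

Per-class F1 score (2·TP/(2·TP+FP+FN)):
  5: TP=19, FP=0+1+9=10, FN=9+9+11=29 → 38/77 = 0.49351
  6: TP=45, FP=9+2+8=19, FN=0+2+3=5 → 90/114 = 0.78947
  7: TP=9, FP=9+2+6=17, FN=1+2+3=6 → 18/41 = 0.43902
  8: TP=24, FP=11+3+3=17, FN=9+8+6=23 → 48/88 = 0.54545
Macro-F1 score = mean = (0.49351 + 0.78947 + 0.43902 + 0.54545) / 4 = 0.5669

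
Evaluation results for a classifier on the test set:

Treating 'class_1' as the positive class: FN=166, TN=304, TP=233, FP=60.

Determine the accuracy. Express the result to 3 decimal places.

0.704

Accuracy = (TP+TN)/N = (233+304)/763 = 0.704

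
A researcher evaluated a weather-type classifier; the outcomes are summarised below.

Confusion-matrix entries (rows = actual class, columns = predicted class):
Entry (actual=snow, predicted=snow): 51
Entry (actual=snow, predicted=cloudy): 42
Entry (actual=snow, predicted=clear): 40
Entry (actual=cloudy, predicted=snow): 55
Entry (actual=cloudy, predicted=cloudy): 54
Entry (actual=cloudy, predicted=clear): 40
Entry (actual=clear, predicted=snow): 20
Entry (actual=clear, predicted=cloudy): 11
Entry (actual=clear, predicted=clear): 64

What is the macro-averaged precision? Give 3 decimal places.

Per-class precision (TP/(TP+FP)):
  snow: TP=51, FP=55+20=75 → 51/126 = 0.4048
  cloudy: TP=54, FP=42+11=53 → 54/107 = 0.5047
  clear: TP=64, FP=40+40=80 → 64/144 = 0.4444
Macro-precision = mean = (0.4048 + 0.5047 + 0.4444) / 3 = 0.451

0.451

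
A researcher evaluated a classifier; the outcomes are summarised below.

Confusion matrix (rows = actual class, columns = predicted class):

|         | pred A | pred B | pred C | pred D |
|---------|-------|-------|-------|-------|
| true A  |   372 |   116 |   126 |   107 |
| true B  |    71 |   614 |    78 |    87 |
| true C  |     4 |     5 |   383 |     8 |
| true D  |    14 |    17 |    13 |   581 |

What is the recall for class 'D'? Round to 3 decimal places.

Treat 'D' as positive and all other classes as negative.
recall = TP/(TP+FN).
D: TP=581, FN=14+17+13=44 → 581/625 = 0.9296

0.930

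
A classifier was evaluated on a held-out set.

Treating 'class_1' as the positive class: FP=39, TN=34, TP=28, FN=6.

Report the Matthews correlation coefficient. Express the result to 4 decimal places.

0.2784

MCC = (TP·TN − FP·FN) / √((TP+FP)(TP+FN)(TN+FP)(TN+FN))
Numerator = 28·34 − 39·6 = 718
Denominator = √(67·34·73·40) = √6651760 = 2579.1006
MCC = 718 / 2579.1006 = 0.2784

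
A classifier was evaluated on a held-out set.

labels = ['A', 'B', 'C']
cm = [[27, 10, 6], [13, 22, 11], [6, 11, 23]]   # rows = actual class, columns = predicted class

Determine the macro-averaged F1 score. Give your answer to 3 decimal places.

Per-class F1 score (2·TP/(2·TP+FP+FN)):
  A: TP=27, FP=13+6=19, FN=10+6=16 → 54/89 = 0.6067
  B: TP=22, FP=10+11=21, FN=13+11=24 → 44/89 = 0.4944
  C: TP=23, FP=6+11=17, FN=6+11=17 → 46/80 = 0.5750
Macro-F1 score = mean = (0.6067 + 0.4944 + 0.5750) / 3 = 0.559

0.559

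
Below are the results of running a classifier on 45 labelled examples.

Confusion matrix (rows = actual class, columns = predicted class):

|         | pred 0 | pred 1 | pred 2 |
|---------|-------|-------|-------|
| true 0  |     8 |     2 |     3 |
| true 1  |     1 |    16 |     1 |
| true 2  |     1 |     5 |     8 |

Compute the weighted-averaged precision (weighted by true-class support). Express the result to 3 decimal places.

0.717

Per-class precision (TP/(TP+FP)):
  0: TP=8, FP=1+1=2 → 8/10 = 0.8000
  1: TP=16, FP=2+5=7 → 16/23 = 0.6957
  2: TP=8, FP=3+1=4 → 8/12 = 0.6667
Weighted-precision = Σ (supportᵢ/N)·precisionᵢ with N=45: (13/45)·0.8000 + (18/45)·0.6957 + (14/45)·0.6667 = 0.717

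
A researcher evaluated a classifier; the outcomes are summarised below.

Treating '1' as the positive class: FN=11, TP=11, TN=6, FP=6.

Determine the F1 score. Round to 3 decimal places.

0.564

Precision = TP/(TP+FP) = 11/17 = 0.6471
Recall = TP/(TP+FN) = 11/22 = 0.5000
F1 = 2·TP/(2·TP+FP+FN) = 22/39 = 0.564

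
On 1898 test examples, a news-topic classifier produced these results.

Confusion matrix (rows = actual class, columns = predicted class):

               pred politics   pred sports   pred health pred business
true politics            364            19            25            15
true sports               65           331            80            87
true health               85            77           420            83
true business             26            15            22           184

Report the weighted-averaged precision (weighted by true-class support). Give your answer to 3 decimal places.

Per-class precision (TP/(TP+FP)):
  politics: TP=364, FP=65+85+26=176 → 364/540 = 0.6741
  sports: TP=331, FP=19+77+15=111 → 331/442 = 0.7489
  health: TP=420, FP=25+80+22=127 → 420/547 = 0.7678
  business: TP=184, FP=15+87+83=185 → 184/369 = 0.4986
Weighted-precision = Σ (supportᵢ/N)·precisionᵢ with N=1898: (423/1898)·0.6741 + (563/1898)·0.7489 + (665/1898)·0.7678 + (247/1898)·0.4986 = 0.706

0.706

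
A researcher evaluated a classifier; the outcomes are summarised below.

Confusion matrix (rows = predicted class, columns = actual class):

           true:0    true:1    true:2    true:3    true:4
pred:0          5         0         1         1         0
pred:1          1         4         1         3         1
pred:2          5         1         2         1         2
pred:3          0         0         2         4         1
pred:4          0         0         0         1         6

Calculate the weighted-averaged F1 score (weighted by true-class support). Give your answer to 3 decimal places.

0.523

Per-class F1 score (2·TP/(2·TP+FP+FN)):
  0: TP=5, FP=0+1+1+0=2, FN=1+5+0+0=6 → 10/18 = 0.5556
  1: TP=4, FP=1+1+3+1=6, FN=0+1+0+0=1 → 8/15 = 0.5333
  2: TP=2, FP=5+1+1+2=9, FN=1+1+2+0=4 → 4/17 = 0.2353
  3: TP=4, FP=0+0+2+1=3, FN=1+3+1+1=6 → 8/17 = 0.4706
  4: TP=6, FP=0+0+0+1=1, FN=0+1+2+1=4 → 12/17 = 0.7059
Weighted-F1 score = Σ (supportᵢ/N)·F1 scoreᵢ with N=42: (11/42)·0.5556 + (5/42)·0.5333 + (6/42)·0.2353 + (10/42)·0.4706 + (10/42)·0.7059 = 0.523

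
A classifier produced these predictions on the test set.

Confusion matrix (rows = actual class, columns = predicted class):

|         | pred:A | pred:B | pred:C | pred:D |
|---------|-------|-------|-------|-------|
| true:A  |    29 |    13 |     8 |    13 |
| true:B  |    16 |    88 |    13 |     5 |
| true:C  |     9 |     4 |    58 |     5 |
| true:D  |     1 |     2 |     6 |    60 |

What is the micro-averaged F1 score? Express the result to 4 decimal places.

0.7121

Micro-averaging pools counts across classes: ΣTP=235, ΣFP=95, ΣFN=95.
Micro-F1 score = 2·TP/(2·TP+FP+FN) on pooled counts = 0.7121 (equals overall accuracy in single-label multiclass).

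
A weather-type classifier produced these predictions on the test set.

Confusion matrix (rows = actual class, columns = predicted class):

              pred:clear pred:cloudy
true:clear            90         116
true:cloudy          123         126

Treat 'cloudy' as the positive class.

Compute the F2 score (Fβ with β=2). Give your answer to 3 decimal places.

0.509

Fβ = (1+β²)·TP / ((1+β²)·TP + β²·FN + FP), with β²=4
= 5·126 / (5·126 + 4·123 + 116) = 0.509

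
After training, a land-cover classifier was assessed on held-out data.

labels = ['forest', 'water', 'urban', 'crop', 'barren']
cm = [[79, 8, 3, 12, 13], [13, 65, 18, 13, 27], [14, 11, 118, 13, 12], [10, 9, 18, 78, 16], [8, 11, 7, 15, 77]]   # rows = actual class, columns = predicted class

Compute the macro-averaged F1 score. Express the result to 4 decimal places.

Per-class F1 score (2·TP/(2·TP+FP+FN)):
  forest: TP=79, FP=13+14+10+8=45, FN=8+3+12+13=36 → 158/239 = 0.66109
  water: TP=65, FP=8+11+9+11=39, FN=13+18+13+27=71 → 130/240 = 0.54167
  urban: TP=118, FP=3+18+18+7=46, FN=14+11+13+12=50 → 236/332 = 0.71084
  crop: TP=78, FP=12+13+13+15=53, FN=10+9+18+16=53 → 156/262 = 0.59542
  barren: TP=77, FP=13+27+12+16=68, FN=8+11+7+15=41 → 154/263 = 0.58555
Macro-F1 score = mean = (0.66109 + 0.54167 + 0.71084 + 0.59542 + 0.58555) / 5 = 0.6189

0.6189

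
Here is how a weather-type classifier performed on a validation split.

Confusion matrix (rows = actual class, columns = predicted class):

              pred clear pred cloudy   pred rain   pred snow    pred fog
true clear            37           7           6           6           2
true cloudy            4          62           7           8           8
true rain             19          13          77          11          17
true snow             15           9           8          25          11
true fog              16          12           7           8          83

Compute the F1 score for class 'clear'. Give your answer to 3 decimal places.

F1 score = 2·TP/(2·TP+FP+FN).
clear: TP=37, FP=4+19+15+16=54, FN=7+6+6+2=21 → 74/149 = 0.4966

0.497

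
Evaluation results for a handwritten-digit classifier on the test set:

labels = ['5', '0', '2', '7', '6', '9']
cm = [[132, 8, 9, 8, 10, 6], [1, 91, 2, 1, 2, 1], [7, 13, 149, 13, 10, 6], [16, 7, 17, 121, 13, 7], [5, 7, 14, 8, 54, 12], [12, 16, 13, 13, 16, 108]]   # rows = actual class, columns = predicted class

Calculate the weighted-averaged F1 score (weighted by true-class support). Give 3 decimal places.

0.704

Per-class F1 score (2·TP/(2·TP+FP+FN)):
  5: TP=132, FP=1+7+16+5+12=41, FN=8+9+8+10+6=41 → 264/346 = 0.7630
  0: TP=91, FP=8+13+7+7+16=51, FN=1+2+1+2+1=7 → 182/240 = 0.7583
  2: TP=149, FP=9+2+17+14+13=55, FN=7+13+13+10+6=49 → 298/402 = 0.7413
  7: TP=121, FP=8+1+13+8+13=43, FN=16+7+17+13+7=60 → 242/345 = 0.7014
  6: TP=54, FP=10+2+10+13+16=51, FN=5+7+14+8+12=46 → 108/205 = 0.5268
  9: TP=108, FP=6+1+6+7+12=32, FN=12+16+13+13+16=70 → 216/318 = 0.6792
Weighted-F1 score = Σ (supportᵢ/N)·F1 scoreᵢ with N=928: (173/928)·0.7630 + (98/928)·0.7583 + (198/928)·0.7413 + (181/928)·0.7014 + (100/928)·0.5268 + (178/928)·0.6792 = 0.704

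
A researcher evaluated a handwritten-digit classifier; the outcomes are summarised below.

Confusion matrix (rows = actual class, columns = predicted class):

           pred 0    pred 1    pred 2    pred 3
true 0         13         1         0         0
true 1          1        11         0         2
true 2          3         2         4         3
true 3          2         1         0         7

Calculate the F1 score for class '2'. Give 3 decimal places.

0.500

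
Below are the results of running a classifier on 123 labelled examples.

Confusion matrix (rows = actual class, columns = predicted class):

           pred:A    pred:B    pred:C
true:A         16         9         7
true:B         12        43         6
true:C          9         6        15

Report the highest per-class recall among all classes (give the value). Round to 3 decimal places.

0.705

Per-class recall (TP/(TP+FN)):
  A: TP=16, FN=9+7=16 → 16/32 = 0.5000
  B: TP=43, FN=12+6=18 → 43/61 = 0.7049
  C: TP=15, FN=9+6=15 → 15/30 = 0.5000
Highest is class 'B' with recall = 0.705.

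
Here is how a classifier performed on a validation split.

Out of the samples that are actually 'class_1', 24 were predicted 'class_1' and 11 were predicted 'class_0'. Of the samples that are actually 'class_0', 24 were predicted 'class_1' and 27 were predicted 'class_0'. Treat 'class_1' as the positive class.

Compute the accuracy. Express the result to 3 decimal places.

Accuracy = (TP+TN)/N = (24+27)/86 = 0.593

0.593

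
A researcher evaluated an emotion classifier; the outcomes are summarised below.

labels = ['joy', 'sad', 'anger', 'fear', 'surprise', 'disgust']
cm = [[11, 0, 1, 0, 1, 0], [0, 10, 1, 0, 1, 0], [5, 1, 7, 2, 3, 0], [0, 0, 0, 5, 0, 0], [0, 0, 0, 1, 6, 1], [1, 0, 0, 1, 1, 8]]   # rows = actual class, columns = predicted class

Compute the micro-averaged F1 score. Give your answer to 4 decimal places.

Micro-averaging pools counts across classes: ΣTP=47, ΣFP=20, ΣFN=20.
Micro-F1 score = 2·TP/(2·TP+FP+FN) on pooled counts = 0.7015 (equals overall accuracy in single-label multiclass).

0.7015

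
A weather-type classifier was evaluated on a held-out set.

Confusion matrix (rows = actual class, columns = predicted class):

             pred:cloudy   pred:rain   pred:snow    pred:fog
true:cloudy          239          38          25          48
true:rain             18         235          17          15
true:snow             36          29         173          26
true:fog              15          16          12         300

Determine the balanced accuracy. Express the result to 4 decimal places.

Balanced accuracy = mean of per-class recall.
  cloudy: recall = 239/350 = 0.68286
  rain: recall = 235/285 = 0.82456
  snow: recall = 173/264 = 0.65530
  fog: recall = 300/343 = 0.87464
Mean = (0.68286 + 0.82456 + 0.65530 + 0.87464) / 4 = 0.7593

0.7593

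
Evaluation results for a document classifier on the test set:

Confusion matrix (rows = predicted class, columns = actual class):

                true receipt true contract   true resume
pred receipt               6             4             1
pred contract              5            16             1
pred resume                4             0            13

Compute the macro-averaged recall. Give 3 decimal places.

0.689

Per-class recall (TP/(TP+FN)):
  receipt: TP=6, FN=5+4=9 → 6/15 = 0.4000
  contract: TP=16, FN=4+0=4 → 16/20 = 0.8000
  resume: TP=13, FN=1+1=2 → 13/15 = 0.8667
Macro-recall = mean = (0.4000 + 0.8000 + 0.8667) / 3 = 0.689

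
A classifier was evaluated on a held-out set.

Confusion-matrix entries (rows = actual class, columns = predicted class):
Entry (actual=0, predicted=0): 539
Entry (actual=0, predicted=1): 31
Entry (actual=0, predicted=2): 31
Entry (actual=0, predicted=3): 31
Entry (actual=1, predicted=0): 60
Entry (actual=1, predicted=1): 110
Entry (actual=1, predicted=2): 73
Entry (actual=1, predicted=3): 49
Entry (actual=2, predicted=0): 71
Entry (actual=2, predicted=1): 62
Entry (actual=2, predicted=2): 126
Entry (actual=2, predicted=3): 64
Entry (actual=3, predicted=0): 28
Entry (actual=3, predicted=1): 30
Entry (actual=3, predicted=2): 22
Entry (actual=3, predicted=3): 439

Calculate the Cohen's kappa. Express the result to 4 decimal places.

Observed agreement pₒ = trace/N = 1214/1766 = 0.68743
Expected agreement pₑ = Σ (rowᵢ·colᵢ)/N² = (632·698 + 292·233 + 323·252 + 519·583)/1766² = 0.28638
κ = (pₒ − pₑ)/(1 − pₑ) = (0.68743 − 0.28638)/(1 − 0.28638) = 0.5620

0.5620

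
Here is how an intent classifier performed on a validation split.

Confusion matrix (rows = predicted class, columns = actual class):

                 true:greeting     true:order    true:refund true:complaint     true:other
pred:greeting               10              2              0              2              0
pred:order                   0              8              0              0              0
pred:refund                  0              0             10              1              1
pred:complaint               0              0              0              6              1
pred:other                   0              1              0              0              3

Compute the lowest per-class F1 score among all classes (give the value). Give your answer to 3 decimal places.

0.667

Per-class F1 score (2·TP/(2·TP+FP+FN)):
  greeting: TP=10, FP=2+0+2+0=4, FN=0+0+0+0=0 → 20/24 = 0.8333
  order: TP=8, FP=0+0+0+0=0, FN=2+0+0+1=3 → 16/19 = 0.8421
  refund: TP=10, FP=0+0+1+1=2, FN=0+0+0+0=0 → 20/22 = 0.9091
  complaint: TP=6, FP=0+0+0+1=1, FN=2+0+1+0=3 → 12/16 = 0.7500
  other: TP=3, FP=0+1+0+0=1, FN=0+0+1+1=2 → 6/9 = 0.6667
Lowest is class 'other' with F1 score = 0.667.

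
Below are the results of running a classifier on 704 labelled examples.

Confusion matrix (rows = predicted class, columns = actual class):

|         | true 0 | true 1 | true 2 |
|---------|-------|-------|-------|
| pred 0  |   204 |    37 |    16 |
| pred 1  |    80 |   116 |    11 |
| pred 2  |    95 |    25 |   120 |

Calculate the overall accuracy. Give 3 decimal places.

0.625

Accuracy = trace / total = (204+116+120=440) / 704 = 440/704 = 0.625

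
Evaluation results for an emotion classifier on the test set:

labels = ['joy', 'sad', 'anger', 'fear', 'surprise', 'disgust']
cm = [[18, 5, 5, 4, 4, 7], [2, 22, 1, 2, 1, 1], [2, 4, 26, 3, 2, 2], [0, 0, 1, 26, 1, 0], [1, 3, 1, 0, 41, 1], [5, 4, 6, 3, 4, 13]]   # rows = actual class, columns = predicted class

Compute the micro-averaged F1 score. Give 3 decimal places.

Micro-averaging pools counts across classes: ΣTP=146, ΣFP=75, ΣFN=75.
Micro-F1 score = 2·TP/(2·TP+FP+FN) on pooled counts = 0.661 (equals overall accuracy in single-label multiclass).

0.661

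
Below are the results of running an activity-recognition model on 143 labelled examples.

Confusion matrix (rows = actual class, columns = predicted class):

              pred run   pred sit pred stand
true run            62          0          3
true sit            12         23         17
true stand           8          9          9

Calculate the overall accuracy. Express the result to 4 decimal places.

Accuracy = trace / total = (62+23+9=94) / 143 = 94/143 = 0.6573

0.6573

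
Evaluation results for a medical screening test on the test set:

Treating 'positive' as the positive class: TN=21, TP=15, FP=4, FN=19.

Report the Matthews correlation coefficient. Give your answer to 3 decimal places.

0.297

MCC = (TP·TN − FP·FN) / √((TP+FP)(TP+FN)(TN+FP)(TN+FN))
Numerator = 15·21 − 4·19 = 239
Denominator = √(19·34·25·40) = √646000 = 803.7413
MCC = 239 / 803.7413 = 0.297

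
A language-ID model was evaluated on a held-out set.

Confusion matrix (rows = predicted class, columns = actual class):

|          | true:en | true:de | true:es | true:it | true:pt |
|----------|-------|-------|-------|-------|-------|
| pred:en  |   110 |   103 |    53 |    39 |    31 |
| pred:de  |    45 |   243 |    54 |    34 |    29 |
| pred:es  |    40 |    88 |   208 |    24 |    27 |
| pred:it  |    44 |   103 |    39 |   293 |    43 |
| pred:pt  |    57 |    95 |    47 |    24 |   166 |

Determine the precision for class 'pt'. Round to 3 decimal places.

precision = TP/(TP+FP).
pt: TP=166, FP=57+95+47+24=223 → 166/389 = 0.4267

0.427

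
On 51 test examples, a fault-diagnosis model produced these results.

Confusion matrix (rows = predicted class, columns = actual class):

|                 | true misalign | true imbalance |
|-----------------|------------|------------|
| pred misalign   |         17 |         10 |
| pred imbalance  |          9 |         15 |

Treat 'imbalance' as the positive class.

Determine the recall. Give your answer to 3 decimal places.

0.600

Recall = TP/(TP+FN) = 15/(15+10) = 15/25 = 0.600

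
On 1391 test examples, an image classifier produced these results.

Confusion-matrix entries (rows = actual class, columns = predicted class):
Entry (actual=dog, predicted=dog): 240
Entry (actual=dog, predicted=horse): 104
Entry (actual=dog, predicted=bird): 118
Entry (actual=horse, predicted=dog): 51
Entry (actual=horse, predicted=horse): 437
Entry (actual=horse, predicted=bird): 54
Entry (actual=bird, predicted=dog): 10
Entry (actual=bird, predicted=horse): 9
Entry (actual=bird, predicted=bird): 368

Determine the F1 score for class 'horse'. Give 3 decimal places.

0.800

Treat 'horse' as positive and all other classes as negative.
F1 score = 2·TP/(2·TP+FP+FN).
horse: TP=437, FP=104+9=113, FN=51+54=105 → 874/1092 = 0.8004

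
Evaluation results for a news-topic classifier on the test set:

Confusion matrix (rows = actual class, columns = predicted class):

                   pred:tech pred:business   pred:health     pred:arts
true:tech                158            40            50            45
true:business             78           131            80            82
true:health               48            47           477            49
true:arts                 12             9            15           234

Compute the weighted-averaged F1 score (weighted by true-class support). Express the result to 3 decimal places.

0.632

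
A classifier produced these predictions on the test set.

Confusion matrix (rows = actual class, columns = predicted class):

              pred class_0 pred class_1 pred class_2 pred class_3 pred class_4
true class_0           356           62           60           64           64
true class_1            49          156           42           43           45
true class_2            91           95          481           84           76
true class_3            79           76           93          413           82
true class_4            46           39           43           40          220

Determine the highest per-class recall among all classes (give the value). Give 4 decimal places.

Per-class recall (TP/(TP+FN)):
  class_0: TP=356, FN=62+60+64+64=250 → 356/606 = 0.58746
  class_1: TP=156, FN=49+42+43+45=179 → 156/335 = 0.46567
  class_2: TP=481, FN=91+95+84+76=346 → 481/827 = 0.58162
  class_3: TP=413, FN=79+76+93+82=330 → 413/743 = 0.55585
  class_4: TP=220, FN=46+39+43+40=168 → 220/388 = 0.56701
Highest is class 'class_0' with recall = 0.5875.

0.5875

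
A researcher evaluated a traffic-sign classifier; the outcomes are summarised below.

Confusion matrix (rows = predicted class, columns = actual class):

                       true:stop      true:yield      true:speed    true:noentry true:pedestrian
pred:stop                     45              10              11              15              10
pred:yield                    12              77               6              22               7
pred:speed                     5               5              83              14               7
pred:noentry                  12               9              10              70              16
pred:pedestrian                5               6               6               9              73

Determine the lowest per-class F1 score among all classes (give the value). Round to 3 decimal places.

0.529

Per-class F1 score (2·TP/(2·TP+FP+FN)):
  stop: TP=45, FP=10+11+15+10=46, FN=12+5+12+5=34 → 90/170 = 0.5294
  yield: TP=77, FP=12+6+22+7=47, FN=10+5+9+6=30 → 154/231 = 0.6667
  speed: TP=83, FP=5+5+14+7=31, FN=11+6+10+6=33 → 166/230 = 0.7217
  noentry: TP=70, FP=12+9+10+16=47, FN=15+22+14+9=60 → 140/247 = 0.5668
  pedestrian: TP=73, FP=5+6+6+9=26, FN=10+7+7+16=40 → 146/212 = 0.6887
Lowest is class 'stop' with F1 score = 0.529.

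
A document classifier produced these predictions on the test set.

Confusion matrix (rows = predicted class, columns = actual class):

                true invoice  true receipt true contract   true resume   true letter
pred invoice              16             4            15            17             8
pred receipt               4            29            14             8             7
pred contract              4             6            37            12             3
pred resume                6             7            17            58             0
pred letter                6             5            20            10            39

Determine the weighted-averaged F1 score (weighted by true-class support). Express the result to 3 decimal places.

Per-class F1 score (2·TP/(2·TP+FP+FN)):
  invoice: TP=16, FP=4+15+17+8=44, FN=4+4+6+6=20 → 32/96 = 0.3333
  receipt: TP=29, FP=4+14+8+7=33, FN=4+6+7+5=22 → 58/113 = 0.5133
  contract: TP=37, FP=4+6+12+3=25, FN=15+14+17+20=66 → 74/165 = 0.4485
  resume: TP=58, FP=6+7+17+0=30, FN=17+8+12+10=47 → 116/193 = 0.6010
  letter: TP=39, FP=6+5+20+10=41, FN=8+7+3+0=18 → 78/137 = 0.5693
Weighted-F1 score = Σ (supportᵢ/N)·F1 scoreᵢ with N=352: (36/352)·0.3333 + (51/352)·0.5133 + (103/352)·0.4485 + (105/352)·0.6010 + (57/352)·0.5693 = 0.511

0.511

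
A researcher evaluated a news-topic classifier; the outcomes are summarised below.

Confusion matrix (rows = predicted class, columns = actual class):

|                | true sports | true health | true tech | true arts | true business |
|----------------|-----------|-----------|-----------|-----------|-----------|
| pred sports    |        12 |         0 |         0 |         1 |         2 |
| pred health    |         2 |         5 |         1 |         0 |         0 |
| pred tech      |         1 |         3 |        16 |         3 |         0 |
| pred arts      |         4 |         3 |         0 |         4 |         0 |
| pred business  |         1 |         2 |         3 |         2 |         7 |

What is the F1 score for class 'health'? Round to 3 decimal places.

0.476

One-vs-rest for 'health': TP = diagonal; FP = other classes predicted 'health'; FN = 'health' predicted as other.
F1 score = 2·TP/(2·TP+FP+FN).
health: TP=5, FP=2+1+0+0=3, FN=0+3+3+2=8 → 10/21 = 0.4762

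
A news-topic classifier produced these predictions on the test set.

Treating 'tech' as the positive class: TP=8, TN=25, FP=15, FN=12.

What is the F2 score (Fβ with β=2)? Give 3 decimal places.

0.388

Fβ = (1+β²)·TP / ((1+β²)·TP + β²·FN + FP), with β²=4
= 5·8 / (5·8 + 4·12 + 15) = 0.388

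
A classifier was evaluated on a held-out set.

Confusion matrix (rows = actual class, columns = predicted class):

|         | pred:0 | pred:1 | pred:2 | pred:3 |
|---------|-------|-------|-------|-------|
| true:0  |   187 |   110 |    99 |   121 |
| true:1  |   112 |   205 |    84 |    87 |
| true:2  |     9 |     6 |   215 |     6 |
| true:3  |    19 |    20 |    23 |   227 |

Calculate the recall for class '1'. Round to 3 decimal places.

0.420

One-vs-rest for '1': TP = diagonal; FP = other classes predicted '1'; FN = '1' predicted as other.
recall = TP/(TP+FN).
1: TP=205, FN=112+84+87=283 → 205/488 = 0.4201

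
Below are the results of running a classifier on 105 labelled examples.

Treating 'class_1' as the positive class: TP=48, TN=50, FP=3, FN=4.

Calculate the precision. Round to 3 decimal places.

Precision = TP/(TP+FP) = 48/(48+3) = 48/51 = 0.941

0.941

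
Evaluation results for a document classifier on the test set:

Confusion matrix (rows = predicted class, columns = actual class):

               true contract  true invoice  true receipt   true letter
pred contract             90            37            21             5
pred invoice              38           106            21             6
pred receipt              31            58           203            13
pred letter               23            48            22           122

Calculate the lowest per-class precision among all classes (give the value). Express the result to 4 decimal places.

0.5674

Per-class precision (TP/(TP+FP)):
  contract: TP=90, FP=37+21+5=63 → 90/153 = 0.58824
  invoice: TP=106, FP=38+21+6=65 → 106/171 = 0.61988
  receipt: TP=203, FP=31+58+13=102 → 203/305 = 0.66557
  letter: TP=122, FP=23+48+22=93 → 122/215 = 0.56744
Lowest is class 'letter' with precision = 0.5674.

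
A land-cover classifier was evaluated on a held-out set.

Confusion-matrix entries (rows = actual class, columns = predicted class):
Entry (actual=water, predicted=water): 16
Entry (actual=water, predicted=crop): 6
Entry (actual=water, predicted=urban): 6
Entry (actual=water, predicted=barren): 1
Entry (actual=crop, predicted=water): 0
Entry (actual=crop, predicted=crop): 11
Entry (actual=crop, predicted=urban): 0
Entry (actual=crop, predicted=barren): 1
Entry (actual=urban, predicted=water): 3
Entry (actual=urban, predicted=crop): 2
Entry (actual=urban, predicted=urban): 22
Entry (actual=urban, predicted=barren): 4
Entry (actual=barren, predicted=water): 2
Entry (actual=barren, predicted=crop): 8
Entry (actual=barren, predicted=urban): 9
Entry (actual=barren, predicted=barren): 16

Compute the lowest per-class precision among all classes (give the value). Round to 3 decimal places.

Per-class precision (TP/(TP+FP)):
  water: TP=16, FP=0+3+2=5 → 16/21 = 0.7619
  crop: TP=11, FP=6+2+8=16 → 11/27 = 0.4074
  urban: TP=22, FP=6+0+9=15 → 22/37 = 0.5946
  barren: TP=16, FP=1+1+4=6 → 16/22 = 0.7273
Lowest is class 'crop' with precision = 0.407.

0.407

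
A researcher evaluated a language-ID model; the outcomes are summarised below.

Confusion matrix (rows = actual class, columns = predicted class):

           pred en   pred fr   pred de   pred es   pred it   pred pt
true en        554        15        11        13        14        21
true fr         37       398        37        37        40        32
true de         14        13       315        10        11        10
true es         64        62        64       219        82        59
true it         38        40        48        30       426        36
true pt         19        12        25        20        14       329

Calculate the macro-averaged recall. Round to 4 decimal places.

Per-class recall (TP/(TP+FN)):
  en: TP=554, FN=15+11+13+14+21=74 → 554/628 = 0.88217
  fr: TP=398, FN=37+37+37+40+32=183 → 398/581 = 0.68503
  de: TP=315, FN=14+13+10+11+10=58 → 315/373 = 0.84450
  es: TP=219, FN=64+62+64+82+59=331 → 219/550 = 0.39818
  it: TP=426, FN=38+40+48+30+36=192 → 426/618 = 0.68932
  pt: TP=329, FN=19+12+25+20+14=90 → 329/419 = 0.78520
Macro-recall = mean = (0.88217 + 0.68503 + 0.84450 + 0.39818 + 0.68932 + 0.78520) / 6 = 0.7141

0.7141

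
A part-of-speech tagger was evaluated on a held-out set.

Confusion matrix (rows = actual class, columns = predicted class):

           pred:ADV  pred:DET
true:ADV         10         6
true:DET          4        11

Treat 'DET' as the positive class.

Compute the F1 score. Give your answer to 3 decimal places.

0.688

Precision = TP/(TP+FP) = 11/17 = 0.6471
Recall = TP/(TP+FN) = 11/15 = 0.7333
F1 = 2·TP/(2·TP+FP+FN) = 22/32 = 0.688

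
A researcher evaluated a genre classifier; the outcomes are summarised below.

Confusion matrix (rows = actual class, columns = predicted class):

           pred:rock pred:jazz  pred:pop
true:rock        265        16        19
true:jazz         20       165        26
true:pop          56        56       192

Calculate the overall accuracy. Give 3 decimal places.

0.763

Accuracy = trace / total = (265+165+192=622) / 815 = 622/815 = 0.763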